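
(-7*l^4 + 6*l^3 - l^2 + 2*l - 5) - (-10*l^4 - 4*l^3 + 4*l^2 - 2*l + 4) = 3*l^4 + 10*l^3 - 5*l^2 + 4*l - 9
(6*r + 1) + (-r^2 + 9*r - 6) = -r^2 + 15*r - 5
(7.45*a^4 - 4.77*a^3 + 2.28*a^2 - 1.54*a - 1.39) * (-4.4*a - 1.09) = -32.78*a^5 + 12.8675*a^4 - 4.8327*a^3 + 4.2908*a^2 + 7.7946*a + 1.5151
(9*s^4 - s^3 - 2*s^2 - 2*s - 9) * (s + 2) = 9*s^5 + 17*s^4 - 4*s^3 - 6*s^2 - 13*s - 18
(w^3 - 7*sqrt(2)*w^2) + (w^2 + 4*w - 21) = w^3 - 7*sqrt(2)*w^2 + w^2 + 4*w - 21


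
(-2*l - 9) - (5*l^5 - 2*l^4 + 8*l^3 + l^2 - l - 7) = -5*l^5 + 2*l^4 - 8*l^3 - l^2 - l - 2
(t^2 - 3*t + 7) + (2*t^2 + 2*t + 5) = 3*t^2 - t + 12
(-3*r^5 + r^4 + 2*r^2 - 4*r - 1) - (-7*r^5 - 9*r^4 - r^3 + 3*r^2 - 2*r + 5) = 4*r^5 + 10*r^4 + r^3 - r^2 - 2*r - 6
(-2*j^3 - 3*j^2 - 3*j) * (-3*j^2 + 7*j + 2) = 6*j^5 - 5*j^4 - 16*j^3 - 27*j^2 - 6*j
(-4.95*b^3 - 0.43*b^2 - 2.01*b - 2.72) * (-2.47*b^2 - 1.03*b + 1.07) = 12.2265*b^5 + 6.1606*b^4 + 0.111099999999999*b^3 + 8.3286*b^2 + 0.6509*b - 2.9104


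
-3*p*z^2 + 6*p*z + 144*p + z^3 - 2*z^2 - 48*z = (-3*p + z)*(z - 8)*(z + 6)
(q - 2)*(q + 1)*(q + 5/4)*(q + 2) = q^4 + 9*q^3/4 - 11*q^2/4 - 9*q - 5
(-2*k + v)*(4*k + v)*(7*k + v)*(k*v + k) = -56*k^4*v - 56*k^4 + 6*k^3*v^2 + 6*k^3*v + 9*k^2*v^3 + 9*k^2*v^2 + k*v^4 + k*v^3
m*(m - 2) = m^2 - 2*m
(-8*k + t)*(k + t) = -8*k^2 - 7*k*t + t^2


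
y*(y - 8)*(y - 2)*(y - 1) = y^4 - 11*y^3 + 26*y^2 - 16*y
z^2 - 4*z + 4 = (z - 2)^2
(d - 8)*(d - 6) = d^2 - 14*d + 48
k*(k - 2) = k^2 - 2*k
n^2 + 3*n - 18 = (n - 3)*(n + 6)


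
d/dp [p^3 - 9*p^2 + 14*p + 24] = 3*p^2 - 18*p + 14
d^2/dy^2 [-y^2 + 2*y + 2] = -2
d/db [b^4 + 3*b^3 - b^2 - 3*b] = 4*b^3 + 9*b^2 - 2*b - 3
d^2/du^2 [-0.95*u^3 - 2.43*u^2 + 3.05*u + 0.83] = -5.7*u - 4.86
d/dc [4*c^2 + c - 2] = 8*c + 1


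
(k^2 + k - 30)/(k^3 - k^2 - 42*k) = (k - 5)/(k*(k - 7))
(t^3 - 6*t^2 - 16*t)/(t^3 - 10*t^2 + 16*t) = (t + 2)/(t - 2)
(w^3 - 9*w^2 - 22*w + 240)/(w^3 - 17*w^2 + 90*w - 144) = (w + 5)/(w - 3)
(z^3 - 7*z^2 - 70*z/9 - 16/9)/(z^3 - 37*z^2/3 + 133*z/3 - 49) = (9*z^3 - 63*z^2 - 70*z - 16)/(3*(3*z^3 - 37*z^2 + 133*z - 147))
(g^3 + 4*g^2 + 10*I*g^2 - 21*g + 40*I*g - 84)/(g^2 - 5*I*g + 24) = (g^2 + g*(4 + 7*I) + 28*I)/(g - 8*I)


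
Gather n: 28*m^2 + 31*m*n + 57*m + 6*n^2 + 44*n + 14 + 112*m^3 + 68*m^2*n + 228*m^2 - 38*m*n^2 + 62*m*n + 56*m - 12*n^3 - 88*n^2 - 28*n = 112*m^3 + 256*m^2 + 113*m - 12*n^3 + n^2*(-38*m - 82) + n*(68*m^2 + 93*m + 16) + 14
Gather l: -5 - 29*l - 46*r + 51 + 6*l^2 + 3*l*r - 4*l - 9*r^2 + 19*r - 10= 6*l^2 + l*(3*r - 33) - 9*r^2 - 27*r + 36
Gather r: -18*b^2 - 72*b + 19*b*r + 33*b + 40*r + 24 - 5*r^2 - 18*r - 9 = -18*b^2 - 39*b - 5*r^2 + r*(19*b + 22) + 15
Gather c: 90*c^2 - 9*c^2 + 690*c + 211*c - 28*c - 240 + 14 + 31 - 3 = 81*c^2 + 873*c - 198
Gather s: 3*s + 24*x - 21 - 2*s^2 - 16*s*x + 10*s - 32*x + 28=-2*s^2 + s*(13 - 16*x) - 8*x + 7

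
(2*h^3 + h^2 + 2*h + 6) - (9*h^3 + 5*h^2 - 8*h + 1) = -7*h^3 - 4*h^2 + 10*h + 5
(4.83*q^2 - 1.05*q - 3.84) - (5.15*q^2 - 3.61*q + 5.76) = -0.32*q^2 + 2.56*q - 9.6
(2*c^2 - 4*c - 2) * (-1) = -2*c^2 + 4*c + 2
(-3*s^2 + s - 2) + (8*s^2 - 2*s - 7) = 5*s^2 - s - 9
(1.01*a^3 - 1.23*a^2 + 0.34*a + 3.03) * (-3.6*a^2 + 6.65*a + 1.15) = -3.636*a^5 + 11.1445*a^4 - 8.242*a^3 - 10.0615*a^2 + 20.5405*a + 3.4845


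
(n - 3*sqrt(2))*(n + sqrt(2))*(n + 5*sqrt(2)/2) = n^3 + sqrt(2)*n^2/2 - 16*n - 15*sqrt(2)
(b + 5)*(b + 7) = b^2 + 12*b + 35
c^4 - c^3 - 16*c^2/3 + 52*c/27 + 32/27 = (c - 8/3)*(c - 2/3)*(c + 1/3)*(c + 2)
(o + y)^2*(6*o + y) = 6*o^3 + 13*o^2*y + 8*o*y^2 + y^3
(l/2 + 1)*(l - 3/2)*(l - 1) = l^3/2 - l^2/4 - 7*l/4 + 3/2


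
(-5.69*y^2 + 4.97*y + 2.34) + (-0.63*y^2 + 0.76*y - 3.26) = -6.32*y^2 + 5.73*y - 0.92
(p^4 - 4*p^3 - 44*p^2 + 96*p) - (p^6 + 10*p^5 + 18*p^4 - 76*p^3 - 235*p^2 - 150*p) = -p^6 - 10*p^5 - 17*p^4 + 72*p^3 + 191*p^2 + 246*p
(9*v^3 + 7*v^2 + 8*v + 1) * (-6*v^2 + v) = -54*v^5 - 33*v^4 - 41*v^3 + 2*v^2 + v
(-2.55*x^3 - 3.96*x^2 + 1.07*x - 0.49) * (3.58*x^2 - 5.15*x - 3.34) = -9.129*x^5 - 1.0443*x^4 + 32.7416*x^3 + 5.9617*x^2 - 1.0503*x + 1.6366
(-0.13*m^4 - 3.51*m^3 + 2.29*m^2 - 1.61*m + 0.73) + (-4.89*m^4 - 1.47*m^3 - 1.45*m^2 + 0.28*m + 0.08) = -5.02*m^4 - 4.98*m^3 + 0.84*m^2 - 1.33*m + 0.81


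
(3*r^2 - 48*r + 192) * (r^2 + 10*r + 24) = 3*r^4 - 18*r^3 - 216*r^2 + 768*r + 4608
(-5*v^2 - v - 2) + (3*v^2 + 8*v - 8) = -2*v^2 + 7*v - 10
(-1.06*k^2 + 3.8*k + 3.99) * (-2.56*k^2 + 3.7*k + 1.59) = 2.7136*k^4 - 13.65*k^3 + 2.1602*k^2 + 20.805*k + 6.3441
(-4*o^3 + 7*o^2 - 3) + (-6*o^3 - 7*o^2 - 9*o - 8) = -10*o^3 - 9*o - 11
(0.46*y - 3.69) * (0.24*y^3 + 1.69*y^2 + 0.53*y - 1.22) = 0.1104*y^4 - 0.1082*y^3 - 5.9923*y^2 - 2.5169*y + 4.5018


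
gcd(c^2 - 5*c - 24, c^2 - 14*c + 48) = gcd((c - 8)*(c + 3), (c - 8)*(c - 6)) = c - 8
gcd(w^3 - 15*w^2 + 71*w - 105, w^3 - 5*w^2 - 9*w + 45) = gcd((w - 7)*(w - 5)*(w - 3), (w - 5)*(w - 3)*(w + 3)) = w^2 - 8*w + 15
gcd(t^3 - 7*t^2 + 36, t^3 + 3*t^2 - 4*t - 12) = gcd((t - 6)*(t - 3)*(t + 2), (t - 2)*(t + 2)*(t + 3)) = t + 2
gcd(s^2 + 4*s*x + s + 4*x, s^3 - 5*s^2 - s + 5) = s + 1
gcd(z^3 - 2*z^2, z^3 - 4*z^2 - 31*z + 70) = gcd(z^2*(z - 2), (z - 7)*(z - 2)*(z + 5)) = z - 2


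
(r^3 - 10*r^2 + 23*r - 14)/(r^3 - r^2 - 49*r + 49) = (r - 2)/(r + 7)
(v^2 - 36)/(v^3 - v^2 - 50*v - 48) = (v - 6)/(v^2 - 7*v - 8)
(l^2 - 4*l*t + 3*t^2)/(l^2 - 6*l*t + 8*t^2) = (l^2 - 4*l*t + 3*t^2)/(l^2 - 6*l*t + 8*t^2)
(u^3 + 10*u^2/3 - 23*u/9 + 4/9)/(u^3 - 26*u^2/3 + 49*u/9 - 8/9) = (u + 4)/(u - 8)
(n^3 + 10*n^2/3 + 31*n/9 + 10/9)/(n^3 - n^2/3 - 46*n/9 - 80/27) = 3*(n + 1)/(3*n - 8)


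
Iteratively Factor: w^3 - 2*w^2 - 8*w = (w)*(w^2 - 2*w - 8) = w*(w + 2)*(w - 4)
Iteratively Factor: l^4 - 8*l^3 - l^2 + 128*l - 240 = (l - 5)*(l^3 - 3*l^2 - 16*l + 48) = (l - 5)*(l - 4)*(l^2 + l - 12) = (l - 5)*(l - 4)*(l + 4)*(l - 3)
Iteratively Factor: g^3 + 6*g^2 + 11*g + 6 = (g + 3)*(g^2 + 3*g + 2) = (g + 1)*(g + 3)*(g + 2)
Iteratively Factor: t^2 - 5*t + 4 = (t - 4)*(t - 1)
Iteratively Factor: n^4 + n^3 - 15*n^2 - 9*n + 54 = (n + 3)*(n^3 - 2*n^2 - 9*n + 18) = (n - 3)*(n + 3)*(n^2 + n - 6) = (n - 3)*(n + 3)^2*(n - 2)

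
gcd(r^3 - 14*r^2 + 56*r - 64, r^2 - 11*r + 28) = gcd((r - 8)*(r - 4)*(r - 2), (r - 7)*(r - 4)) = r - 4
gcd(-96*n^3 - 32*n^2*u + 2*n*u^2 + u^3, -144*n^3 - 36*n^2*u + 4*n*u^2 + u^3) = -24*n^2 - 2*n*u + u^2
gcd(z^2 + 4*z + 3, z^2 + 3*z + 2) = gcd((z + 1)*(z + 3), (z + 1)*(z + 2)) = z + 1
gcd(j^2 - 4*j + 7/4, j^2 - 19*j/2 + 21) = j - 7/2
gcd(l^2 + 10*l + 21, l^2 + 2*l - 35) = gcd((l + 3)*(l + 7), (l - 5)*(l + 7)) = l + 7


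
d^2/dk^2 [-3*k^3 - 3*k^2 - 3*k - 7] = -18*k - 6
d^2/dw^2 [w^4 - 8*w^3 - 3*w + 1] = 12*w*(w - 4)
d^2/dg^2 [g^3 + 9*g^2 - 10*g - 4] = 6*g + 18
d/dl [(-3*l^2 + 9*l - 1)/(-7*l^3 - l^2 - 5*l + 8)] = (-21*l^4 + 126*l^3 + 3*l^2 - 50*l + 67)/(49*l^6 + 14*l^5 + 71*l^4 - 102*l^3 + 9*l^2 - 80*l + 64)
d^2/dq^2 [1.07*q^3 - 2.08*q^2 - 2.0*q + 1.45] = 6.42*q - 4.16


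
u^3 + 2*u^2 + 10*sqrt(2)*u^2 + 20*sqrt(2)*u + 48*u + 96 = (u + 2)*(u + 4*sqrt(2))*(u + 6*sqrt(2))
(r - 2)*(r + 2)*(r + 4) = r^3 + 4*r^2 - 4*r - 16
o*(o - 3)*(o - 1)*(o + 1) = o^4 - 3*o^3 - o^2 + 3*o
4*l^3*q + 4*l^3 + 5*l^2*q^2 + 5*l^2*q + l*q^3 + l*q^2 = (l + q)*(4*l + q)*(l*q + l)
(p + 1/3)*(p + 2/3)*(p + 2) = p^3 + 3*p^2 + 20*p/9 + 4/9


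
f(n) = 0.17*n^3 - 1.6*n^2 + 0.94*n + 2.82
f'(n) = 0.51*n^2 - 3.2*n + 0.94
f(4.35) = -9.37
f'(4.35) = -3.33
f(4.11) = -8.54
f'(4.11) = -3.60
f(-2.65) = -14.07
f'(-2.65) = 13.00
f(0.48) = 2.92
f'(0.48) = -0.48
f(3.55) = -6.40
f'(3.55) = -3.99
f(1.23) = 1.87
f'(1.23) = -2.22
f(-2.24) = -9.22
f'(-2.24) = 10.67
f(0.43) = 2.94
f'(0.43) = -0.34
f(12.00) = 77.46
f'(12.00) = 35.98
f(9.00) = 5.61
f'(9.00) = 13.45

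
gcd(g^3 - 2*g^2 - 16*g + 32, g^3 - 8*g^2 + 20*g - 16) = g^2 - 6*g + 8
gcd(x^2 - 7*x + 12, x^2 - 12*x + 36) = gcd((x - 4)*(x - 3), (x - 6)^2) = 1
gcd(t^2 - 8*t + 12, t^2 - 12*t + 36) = t - 6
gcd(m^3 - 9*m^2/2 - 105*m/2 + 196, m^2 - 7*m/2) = m - 7/2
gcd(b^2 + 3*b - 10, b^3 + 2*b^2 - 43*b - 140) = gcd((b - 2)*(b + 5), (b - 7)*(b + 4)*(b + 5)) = b + 5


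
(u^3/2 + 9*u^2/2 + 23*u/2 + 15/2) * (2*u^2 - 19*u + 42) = u^5 - u^4/2 - 83*u^3/2 - 29*u^2/2 + 681*u/2 + 315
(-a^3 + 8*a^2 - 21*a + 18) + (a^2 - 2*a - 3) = -a^3 + 9*a^2 - 23*a + 15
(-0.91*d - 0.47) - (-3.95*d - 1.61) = 3.04*d + 1.14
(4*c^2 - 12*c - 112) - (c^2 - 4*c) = 3*c^2 - 8*c - 112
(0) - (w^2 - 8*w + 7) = -w^2 + 8*w - 7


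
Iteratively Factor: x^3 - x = (x)*(x^2 - 1) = x*(x + 1)*(x - 1)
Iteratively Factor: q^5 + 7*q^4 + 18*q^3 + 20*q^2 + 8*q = (q)*(q^4 + 7*q^3 + 18*q^2 + 20*q + 8) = q*(q + 1)*(q^3 + 6*q^2 + 12*q + 8) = q*(q + 1)*(q + 2)*(q^2 + 4*q + 4) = q*(q + 1)*(q + 2)^2*(q + 2)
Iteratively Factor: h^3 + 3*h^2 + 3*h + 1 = (h + 1)*(h^2 + 2*h + 1) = (h + 1)^2*(h + 1)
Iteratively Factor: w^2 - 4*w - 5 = (w - 5)*(w + 1)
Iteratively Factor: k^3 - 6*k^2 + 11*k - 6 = (k - 2)*(k^2 - 4*k + 3) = (k - 2)*(k - 1)*(k - 3)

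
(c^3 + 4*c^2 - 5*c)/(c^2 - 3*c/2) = 2*(c^2 + 4*c - 5)/(2*c - 3)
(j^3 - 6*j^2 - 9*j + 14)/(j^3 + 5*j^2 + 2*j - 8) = (j - 7)/(j + 4)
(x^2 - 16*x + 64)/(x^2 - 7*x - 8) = (x - 8)/(x + 1)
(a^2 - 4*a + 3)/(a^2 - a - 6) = (a - 1)/(a + 2)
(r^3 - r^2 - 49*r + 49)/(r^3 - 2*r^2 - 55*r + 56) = (r - 7)/(r - 8)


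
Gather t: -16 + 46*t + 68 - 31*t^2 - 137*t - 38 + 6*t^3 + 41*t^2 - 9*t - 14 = 6*t^3 + 10*t^2 - 100*t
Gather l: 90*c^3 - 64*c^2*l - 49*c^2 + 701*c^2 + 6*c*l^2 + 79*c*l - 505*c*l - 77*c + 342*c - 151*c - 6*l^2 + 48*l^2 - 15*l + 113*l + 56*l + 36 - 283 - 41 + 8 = 90*c^3 + 652*c^2 + 114*c + l^2*(6*c + 42) + l*(-64*c^2 - 426*c + 154) - 280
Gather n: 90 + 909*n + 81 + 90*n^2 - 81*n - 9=90*n^2 + 828*n + 162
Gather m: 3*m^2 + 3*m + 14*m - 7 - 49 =3*m^2 + 17*m - 56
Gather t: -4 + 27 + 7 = 30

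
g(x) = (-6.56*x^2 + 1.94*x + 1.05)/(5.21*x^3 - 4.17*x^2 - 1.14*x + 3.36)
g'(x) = (1.94 - 13.12*x)/(5.21*x^3 - 4.17*x^2 - 1.14*x + 3.36) + (-15.63*x^2 + 8.34*x + 1.14)*(-6.56*x^2 + 1.94*x + 1.05)/(5.21*x^3 - 4.17*x^2 - 1.14*x + 3.36)^2 = (34.1776*x^4 - 20.2148*x^3 - 0.843300000000001*x^2 - 35.3262*x + 7.7154)/(27.1441*x^6 - 43.4514*x^5 + 5.5101*x^4 + 44.5188*x^3 - 26.7228*x^2 - 7.6608*x + 11.2896)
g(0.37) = 0.33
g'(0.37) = -0.85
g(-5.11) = 0.23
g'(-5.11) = 0.04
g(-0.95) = 1.77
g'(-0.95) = 5.97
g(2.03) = -0.80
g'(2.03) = 0.46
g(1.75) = -0.95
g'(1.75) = 0.57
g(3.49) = -0.42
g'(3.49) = 0.14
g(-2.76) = 0.40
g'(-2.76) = 0.14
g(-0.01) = 0.31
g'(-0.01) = 0.71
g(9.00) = -0.15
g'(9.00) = 0.02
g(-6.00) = 0.20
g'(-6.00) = 0.03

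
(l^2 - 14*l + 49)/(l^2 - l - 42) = (l - 7)/(l + 6)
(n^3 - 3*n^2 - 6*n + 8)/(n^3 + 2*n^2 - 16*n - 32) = (n - 1)/(n + 4)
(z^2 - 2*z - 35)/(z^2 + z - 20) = (z - 7)/(z - 4)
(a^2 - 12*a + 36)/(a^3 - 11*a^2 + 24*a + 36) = 1/(a + 1)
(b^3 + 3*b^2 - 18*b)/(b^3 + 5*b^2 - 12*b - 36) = b/(b + 2)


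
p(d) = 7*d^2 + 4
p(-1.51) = 19.96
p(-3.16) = 73.90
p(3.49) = 89.26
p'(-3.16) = -44.24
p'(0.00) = 0.00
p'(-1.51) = -21.14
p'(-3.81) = -53.34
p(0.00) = 4.00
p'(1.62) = 22.68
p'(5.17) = 72.38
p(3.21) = 76.13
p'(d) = 14*d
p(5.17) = 191.10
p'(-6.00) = -84.00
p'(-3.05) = -42.70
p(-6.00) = 256.00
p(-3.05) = 69.12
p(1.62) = 22.37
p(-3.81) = 105.61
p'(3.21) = 44.94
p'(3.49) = 48.86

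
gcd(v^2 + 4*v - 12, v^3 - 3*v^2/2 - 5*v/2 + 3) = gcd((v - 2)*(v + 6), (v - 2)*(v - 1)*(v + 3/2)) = v - 2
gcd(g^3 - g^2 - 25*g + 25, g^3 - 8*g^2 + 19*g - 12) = g - 1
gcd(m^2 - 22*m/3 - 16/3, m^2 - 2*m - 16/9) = m + 2/3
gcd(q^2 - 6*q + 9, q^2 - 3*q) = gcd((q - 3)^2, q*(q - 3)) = q - 3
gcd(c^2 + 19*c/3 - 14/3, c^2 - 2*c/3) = c - 2/3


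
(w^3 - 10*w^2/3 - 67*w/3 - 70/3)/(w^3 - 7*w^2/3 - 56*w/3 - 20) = (w - 7)/(w - 6)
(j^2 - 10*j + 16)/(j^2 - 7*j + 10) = (j - 8)/(j - 5)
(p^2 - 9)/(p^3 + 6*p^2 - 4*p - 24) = (p^2 - 9)/(p^3 + 6*p^2 - 4*p - 24)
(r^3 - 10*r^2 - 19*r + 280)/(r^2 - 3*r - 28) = (r^2 - 3*r - 40)/(r + 4)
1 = 1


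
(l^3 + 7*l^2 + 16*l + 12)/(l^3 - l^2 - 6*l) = (l^2 + 5*l + 6)/(l*(l - 3))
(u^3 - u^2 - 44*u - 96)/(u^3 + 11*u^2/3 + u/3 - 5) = 3*(u^2 - 4*u - 32)/(3*u^2 + 2*u - 5)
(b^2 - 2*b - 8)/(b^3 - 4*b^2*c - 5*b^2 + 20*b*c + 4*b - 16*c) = (b + 2)/(b^2 - 4*b*c - b + 4*c)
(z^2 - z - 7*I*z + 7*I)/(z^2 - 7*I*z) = (z - 1)/z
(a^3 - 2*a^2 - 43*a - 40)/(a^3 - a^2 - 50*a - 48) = (a + 5)/(a + 6)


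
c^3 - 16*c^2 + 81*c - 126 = (c - 7)*(c - 6)*(c - 3)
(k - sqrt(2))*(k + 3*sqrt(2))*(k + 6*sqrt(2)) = k^3 + 8*sqrt(2)*k^2 + 18*k - 36*sqrt(2)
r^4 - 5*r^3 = r^3*(r - 5)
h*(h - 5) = h^2 - 5*h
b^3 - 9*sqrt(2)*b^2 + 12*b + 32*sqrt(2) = (b - 8*sqrt(2))*(b - 2*sqrt(2))*(b + sqrt(2))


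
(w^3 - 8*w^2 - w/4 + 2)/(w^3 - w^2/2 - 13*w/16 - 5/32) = 8*(2*w^2 - 17*w + 8)/(16*w^2 - 16*w - 5)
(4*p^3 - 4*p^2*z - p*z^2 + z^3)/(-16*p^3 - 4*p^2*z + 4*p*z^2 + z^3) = (-p + z)/(4*p + z)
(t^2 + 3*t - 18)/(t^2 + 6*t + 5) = (t^2 + 3*t - 18)/(t^2 + 6*t + 5)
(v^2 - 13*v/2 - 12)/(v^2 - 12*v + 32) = (v + 3/2)/(v - 4)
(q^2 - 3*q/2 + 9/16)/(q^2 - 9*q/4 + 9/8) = (4*q - 3)/(2*(2*q - 3))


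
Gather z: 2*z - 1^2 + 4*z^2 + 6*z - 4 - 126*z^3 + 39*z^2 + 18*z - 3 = -126*z^3 + 43*z^2 + 26*z - 8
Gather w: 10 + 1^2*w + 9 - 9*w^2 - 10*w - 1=-9*w^2 - 9*w + 18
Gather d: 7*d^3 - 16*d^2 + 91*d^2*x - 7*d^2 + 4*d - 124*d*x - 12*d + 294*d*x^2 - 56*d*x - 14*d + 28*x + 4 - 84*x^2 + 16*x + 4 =7*d^3 + d^2*(91*x - 23) + d*(294*x^2 - 180*x - 22) - 84*x^2 + 44*x + 8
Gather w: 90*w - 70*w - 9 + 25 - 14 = 20*w + 2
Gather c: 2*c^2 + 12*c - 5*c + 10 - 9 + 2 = 2*c^2 + 7*c + 3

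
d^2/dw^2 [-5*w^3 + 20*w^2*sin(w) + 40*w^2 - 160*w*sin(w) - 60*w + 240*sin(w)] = -20*w^2*sin(w) + 160*w*sin(w) + 80*w*cos(w) - 30*w - 200*sin(w) - 320*cos(w) + 80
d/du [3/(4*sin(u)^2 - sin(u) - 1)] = 3*(1 - 8*sin(u))*cos(u)/(-4*sin(u)^2 + sin(u) + 1)^2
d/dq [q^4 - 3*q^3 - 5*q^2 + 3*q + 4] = 4*q^3 - 9*q^2 - 10*q + 3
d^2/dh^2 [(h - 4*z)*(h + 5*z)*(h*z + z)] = 2*z*(3*h + z + 1)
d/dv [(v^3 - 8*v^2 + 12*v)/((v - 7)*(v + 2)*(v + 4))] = (7*v^4 - 92*v^3 + 116*v^2 + 896*v - 672)/(v^6 - 2*v^5 - 67*v^4 - 44*v^3 + 1268*v^2 + 3808*v + 3136)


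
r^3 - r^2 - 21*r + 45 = (r - 3)^2*(r + 5)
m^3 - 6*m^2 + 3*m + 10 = (m - 5)*(m - 2)*(m + 1)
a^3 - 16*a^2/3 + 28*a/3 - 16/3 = (a - 2)^2*(a - 4/3)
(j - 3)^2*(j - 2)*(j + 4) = j^4 - 4*j^3 - 11*j^2 + 66*j - 72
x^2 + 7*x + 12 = (x + 3)*(x + 4)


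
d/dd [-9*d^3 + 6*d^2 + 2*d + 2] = -27*d^2 + 12*d + 2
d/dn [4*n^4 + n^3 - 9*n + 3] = 16*n^3 + 3*n^2 - 9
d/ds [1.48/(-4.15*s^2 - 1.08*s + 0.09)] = (12.284*s + 1.5984)/(4.15*s^2 + 1.08*s - 0.09)^2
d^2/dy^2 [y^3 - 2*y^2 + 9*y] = 6*y - 4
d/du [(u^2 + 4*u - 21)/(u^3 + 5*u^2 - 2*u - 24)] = (-u^4 - 8*u^3 + 41*u^2 + 162*u - 138)/(u^6 + 10*u^5 + 21*u^4 - 68*u^3 - 236*u^2 + 96*u + 576)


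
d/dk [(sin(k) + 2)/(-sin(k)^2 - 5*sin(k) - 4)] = (sin(k)^2 + 4*sin(k) + 6)*cos(k)/(sin(k)^2 + 5*sin(k) + 4)^2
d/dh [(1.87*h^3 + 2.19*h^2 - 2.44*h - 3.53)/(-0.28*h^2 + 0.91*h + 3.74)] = (-0.5236*h^4 + 3.4034*h^3 + 22.2911*h^2 + 14.4044*h - 5.9133)/(0.0784*h^4 - 0.5096*h^3 - 1.2663*h^2 + 6.8068*h + 13.9876)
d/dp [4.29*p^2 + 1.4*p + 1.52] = 8.58*p + 1.4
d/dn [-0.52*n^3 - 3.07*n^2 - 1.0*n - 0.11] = -1.56*n^2 - 6.14*n - 1.0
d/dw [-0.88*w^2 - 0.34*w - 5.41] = -1.76*w - 0.34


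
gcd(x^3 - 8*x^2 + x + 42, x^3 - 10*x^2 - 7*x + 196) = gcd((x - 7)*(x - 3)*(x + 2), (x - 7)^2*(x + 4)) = x - 7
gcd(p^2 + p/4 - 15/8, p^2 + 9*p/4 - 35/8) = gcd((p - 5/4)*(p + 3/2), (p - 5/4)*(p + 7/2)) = p - 5/4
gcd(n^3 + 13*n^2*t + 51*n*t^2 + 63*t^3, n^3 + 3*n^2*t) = n + 3*t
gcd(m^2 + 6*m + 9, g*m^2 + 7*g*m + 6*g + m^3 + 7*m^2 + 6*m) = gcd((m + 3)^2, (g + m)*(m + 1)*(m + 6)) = 1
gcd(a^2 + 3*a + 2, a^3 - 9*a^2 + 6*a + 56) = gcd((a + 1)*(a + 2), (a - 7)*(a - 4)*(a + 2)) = a + 2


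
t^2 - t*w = t*(t - w)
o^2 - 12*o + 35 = (o - 7)*(o - 5)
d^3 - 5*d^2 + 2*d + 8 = (d - 4)*(d - 2)*(d + 1)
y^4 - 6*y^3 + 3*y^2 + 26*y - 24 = (y - 4)*(y - 3)*(y - 1)*(y + 2)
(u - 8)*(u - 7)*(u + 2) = u^3 - 13*u^2 + 26*u + 112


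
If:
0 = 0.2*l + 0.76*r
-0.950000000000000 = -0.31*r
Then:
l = -11.65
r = 3.06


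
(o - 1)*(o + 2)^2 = o^3 + 3*o^2 - 4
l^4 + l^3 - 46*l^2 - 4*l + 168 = (l - 6)*(l - 2)*(l + 2)*(l + 7)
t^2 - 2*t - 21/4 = (t - 7/2)*(t + 3/2)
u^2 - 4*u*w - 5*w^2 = (u - 5*w)*(u + w)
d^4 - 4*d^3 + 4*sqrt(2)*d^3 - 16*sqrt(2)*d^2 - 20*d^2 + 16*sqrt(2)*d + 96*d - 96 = (d - 2)^2*(d - 2*sqrt(2))*(d + 6*sqrt(2))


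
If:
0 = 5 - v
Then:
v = 5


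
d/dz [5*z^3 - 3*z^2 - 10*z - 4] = 15*z^2 - 6*z - 10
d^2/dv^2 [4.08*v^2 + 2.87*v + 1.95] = 8.16000000000000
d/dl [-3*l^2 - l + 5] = -6*l - 1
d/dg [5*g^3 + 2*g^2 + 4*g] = 15*g^2 + 4*g + 4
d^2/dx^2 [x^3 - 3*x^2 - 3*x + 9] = 6*x - 6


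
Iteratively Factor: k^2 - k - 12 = (k + 3)*(k - 4)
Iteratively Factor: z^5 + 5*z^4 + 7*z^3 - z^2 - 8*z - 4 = (z + 2)*(z^4 + 3*z^3 + z^2 - 3*z - 2) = (z - 1)*(z + 2)*(z^3 + 4*z^2 + 5*z + 2) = (z - 1)*(z + 1)*(z + 2)*(z^2 + 3*z + 2) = (z - 1)*(z + 1)*(z + 2)^2*(z + 1)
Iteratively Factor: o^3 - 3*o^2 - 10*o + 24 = (o + 3)*(o^2 - 6*o + 8) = (o - 4)*(o + 3)*(o - 2)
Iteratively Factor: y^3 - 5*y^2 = (y)*(y^2 - 5*y) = y^2*(y - 5)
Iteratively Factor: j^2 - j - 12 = (j - 4)*(j + 3)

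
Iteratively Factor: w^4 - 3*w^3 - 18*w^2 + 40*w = (w + 4)*(w^3 - 7*w^2 + 10*w) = (w - 5)*(w + 4)*(w^2 - 2*w) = (w - 5)*(w - 2)*(w + 4)*(w)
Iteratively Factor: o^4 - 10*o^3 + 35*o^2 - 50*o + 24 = (o - 1)*(o^3 - 9*o^2 + 26*o - 24) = (o - 4)*(o - 1)*(o^2 - 5*o + 6) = (o - 4)*(o - 3)*(o - 1)*(o - 2)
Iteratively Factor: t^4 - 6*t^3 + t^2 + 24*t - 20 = (t - 1)*(t^3 - 5*t^2 - 4*t + 20) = (t - 2)*(t - 1)*(t^2 - 3*t - 10) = (t - 5)*(t - 2)*(t - 1)*(t + 2)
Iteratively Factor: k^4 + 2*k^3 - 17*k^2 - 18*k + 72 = (k - 3)*(k^3 + 5*k^2 - 2*k - 24) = (k - 3)*(k - 2)*(k^2 + 7*k + 12) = (k - 3)*(k - 2)*(k + 4)*(k + 3)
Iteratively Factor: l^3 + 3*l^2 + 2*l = (l + 1)*(l^2 + 2*l) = l*(l + 1)*(l + 2)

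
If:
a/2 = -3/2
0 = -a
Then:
No Solution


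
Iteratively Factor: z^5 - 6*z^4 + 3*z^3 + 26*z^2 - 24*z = (z)*(z^4 - 6*z^3 + 3*z^2 + 26*z - 24) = z*(z - 3)*(z^3 - 3*z^2 - 6*z + 8) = z*(z - 4)*(z - 3)*(z^2 + z - 2) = z*(z - 4)*(z - 3)*(z - 1)*(z + 2)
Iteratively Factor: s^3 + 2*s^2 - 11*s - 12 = (s + 1)*(s^2 + s - 12) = (s - 3)*(s + 1)*(s + 4)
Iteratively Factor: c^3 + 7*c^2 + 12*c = (c + 3)*(c^2 + 4*c) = (c + 3)*(c + 4)*(c)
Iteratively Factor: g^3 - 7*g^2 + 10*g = (g - 2)*(g^2 - 5*g) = (g - 5)*(g - 2)*(g)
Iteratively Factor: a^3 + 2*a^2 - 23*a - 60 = (a + 4)*(a^2 - 2*a - 15) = (a - 5)*(a + 4)*(a + 3)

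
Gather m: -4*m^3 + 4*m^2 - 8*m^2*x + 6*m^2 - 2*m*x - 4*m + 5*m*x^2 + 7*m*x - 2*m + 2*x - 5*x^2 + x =-4*m^3 + m^2*(10 - 8*x) + m*(5*x^2 + 5*x - 6) - 5*x^2 + 3*x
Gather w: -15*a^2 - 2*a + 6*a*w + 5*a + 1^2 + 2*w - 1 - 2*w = -15*a^2 + 6*a*w + 3*a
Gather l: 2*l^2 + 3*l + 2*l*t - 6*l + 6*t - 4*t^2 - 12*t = 2*l^2 + l*(2*t - 3) - 4*t^2 - 6*t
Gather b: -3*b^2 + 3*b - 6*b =-3*b^2 - 3*b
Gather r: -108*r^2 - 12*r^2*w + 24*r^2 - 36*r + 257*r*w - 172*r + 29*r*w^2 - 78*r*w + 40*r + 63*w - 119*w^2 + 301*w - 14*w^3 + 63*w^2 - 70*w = r^2*(-12*w - 84) + r*(29*w^2 + 179*w - 168) - 14*w^3 - 56*w^2 + 294*w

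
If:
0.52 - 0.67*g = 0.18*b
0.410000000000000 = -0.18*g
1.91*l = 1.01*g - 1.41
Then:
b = 11.37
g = -2.28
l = -1.94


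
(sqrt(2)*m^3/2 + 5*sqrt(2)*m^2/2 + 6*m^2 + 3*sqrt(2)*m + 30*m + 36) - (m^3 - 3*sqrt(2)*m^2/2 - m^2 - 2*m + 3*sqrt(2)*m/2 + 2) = -m^3 + sqrt(2)*m^3/2 + 4*sqrt(2)*m^2 + 7*m^2 + 3*sqrt(2)*m/2 + 32*m + 34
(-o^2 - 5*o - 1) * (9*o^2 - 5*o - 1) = -9*o^4 - 40*o^3 + 17*o^2 + 10*o + 1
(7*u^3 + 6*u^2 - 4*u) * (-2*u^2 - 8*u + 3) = -14*u^5 - 68*u^4 - 19*u^3 + 50*u^2 - 12*u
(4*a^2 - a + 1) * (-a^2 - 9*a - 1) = -4*a^4 - 35*a^3 + 4*a^2 - 8*a - 1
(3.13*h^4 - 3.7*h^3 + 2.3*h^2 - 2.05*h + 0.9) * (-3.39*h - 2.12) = -10.6107*h^5 + 5.9074*h^4 + 0.0470000000000015*h^3 + 2.0735*h^2 + 1.295*h - 1.908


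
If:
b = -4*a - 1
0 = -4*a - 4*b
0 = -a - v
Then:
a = -1/3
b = 1/3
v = 1/3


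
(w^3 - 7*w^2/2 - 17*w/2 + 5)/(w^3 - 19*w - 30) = (w - 1/2)/(w + 3)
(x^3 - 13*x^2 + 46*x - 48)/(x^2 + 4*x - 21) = (x^2 - 10*x + 16)/(x + 7)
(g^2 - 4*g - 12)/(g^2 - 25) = (g^2 - 4*g - 12)/(g^2 - 25)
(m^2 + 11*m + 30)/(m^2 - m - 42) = (m + 5)/(m - 7)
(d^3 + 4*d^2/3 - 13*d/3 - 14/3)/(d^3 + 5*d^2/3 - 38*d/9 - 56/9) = 3*(d + 1)/(3*d + 4)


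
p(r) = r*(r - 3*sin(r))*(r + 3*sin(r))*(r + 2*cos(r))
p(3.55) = 68.06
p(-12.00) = 17498.99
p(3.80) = 93.31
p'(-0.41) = -4.23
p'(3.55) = 93.69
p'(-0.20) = -1.56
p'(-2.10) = -58.37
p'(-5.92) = -622.71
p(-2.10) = -14.99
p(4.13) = 134.89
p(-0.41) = 0.74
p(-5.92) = 813.13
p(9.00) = 5133.83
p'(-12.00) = -5312.64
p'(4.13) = 151.44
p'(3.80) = 108.74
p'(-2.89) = -212.54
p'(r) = r*(1 - 2*sin(r))*(r - 3*sin(r))*(r + 3*sin(r)) + r*(1 - 3*cos(r))*(r + 3*sin(r))*(r + 2*cos(r)) + r*(r - 3*sin(r))*(r + 2*cos(r))*(3*cos(r) + 1) + (r - 3*sin(r))*(r + 3*sin(r))*(r + 2*cos(r))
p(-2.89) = 108.73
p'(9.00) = 2295.55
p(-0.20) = 0.11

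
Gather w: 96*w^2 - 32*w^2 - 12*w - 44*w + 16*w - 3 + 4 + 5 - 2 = 64*w^2 - 40*w + 4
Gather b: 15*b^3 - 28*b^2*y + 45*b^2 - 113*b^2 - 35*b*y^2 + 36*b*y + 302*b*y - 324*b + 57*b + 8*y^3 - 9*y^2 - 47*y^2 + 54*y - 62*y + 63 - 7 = 15*b^3 + b^2*(-28*y - 68) + b*(-35*y^2 + 338*y - 267) + 8*y^3 - 56*y^2 - 8*y + 56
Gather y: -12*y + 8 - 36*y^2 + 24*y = -36*y^2 + 12*y + 8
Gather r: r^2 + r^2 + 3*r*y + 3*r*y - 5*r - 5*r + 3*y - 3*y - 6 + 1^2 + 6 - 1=2*r^2 + r*(6*y - 10)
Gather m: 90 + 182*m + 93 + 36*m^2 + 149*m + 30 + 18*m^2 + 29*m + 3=54*m^2 + 360*m + 216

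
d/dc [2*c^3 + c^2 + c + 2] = 6*c^2 + 2*c + 1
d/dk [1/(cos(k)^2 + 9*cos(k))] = (2*cos(k) + 9)*sin(k)/((cos(k) + 9)^2*cos(k)^2)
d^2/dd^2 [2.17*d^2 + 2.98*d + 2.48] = 4.34000000000000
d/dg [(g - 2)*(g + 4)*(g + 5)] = 3*g^2 + 14*g + 2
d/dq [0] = 0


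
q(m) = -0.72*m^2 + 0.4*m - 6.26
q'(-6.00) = 9.04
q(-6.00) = -34.58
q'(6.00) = -8.24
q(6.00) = -29.78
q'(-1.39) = 2.40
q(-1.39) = -8.21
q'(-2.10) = 3.42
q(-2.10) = -10.28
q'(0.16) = 0.17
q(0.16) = -6.21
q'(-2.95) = 4.65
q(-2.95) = -13.71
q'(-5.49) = 8.31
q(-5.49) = -30.16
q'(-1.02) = 1.87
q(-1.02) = -7.42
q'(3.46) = -4.58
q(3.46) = -13.50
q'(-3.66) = 5.67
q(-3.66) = -17.37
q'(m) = 0.4 - 1.44*m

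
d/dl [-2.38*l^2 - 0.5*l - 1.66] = -4.76*l - 0.5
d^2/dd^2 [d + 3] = 0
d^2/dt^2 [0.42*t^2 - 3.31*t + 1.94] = 0.840000000000000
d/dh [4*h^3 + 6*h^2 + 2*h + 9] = 12*h^2 + 12*h + 2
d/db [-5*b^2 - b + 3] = -10*b - 1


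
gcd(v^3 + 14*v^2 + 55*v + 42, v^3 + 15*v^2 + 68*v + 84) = v^2 + 13*v + 42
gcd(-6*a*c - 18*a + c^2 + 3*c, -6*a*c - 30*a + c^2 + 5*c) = 6*a - c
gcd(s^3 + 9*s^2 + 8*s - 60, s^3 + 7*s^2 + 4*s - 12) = s + 6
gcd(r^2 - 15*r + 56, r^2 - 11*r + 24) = r - 8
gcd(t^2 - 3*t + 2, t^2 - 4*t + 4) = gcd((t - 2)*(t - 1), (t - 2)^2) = t - 2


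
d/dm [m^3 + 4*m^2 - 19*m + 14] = 3*m^2 + 8*m - 19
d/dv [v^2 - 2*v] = 2*v - 2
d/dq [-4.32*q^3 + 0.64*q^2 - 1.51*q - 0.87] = -12.96*q^2 + 1.28*q - 1.51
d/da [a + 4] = 1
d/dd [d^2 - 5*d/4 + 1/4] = 2*d - 5/4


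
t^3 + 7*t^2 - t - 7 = (t - 1)*(t + 1)*(t + 7)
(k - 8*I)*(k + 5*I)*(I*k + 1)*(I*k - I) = -k^4 + k^3 + 4*I*k^3 - 37*k^2 - 4*I*k^2 + 37*k + 40*I*k - 40*I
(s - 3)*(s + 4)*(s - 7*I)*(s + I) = s^4 + s^3 - 6*I*s^3 - 5*s^2 - 6*I*s^2 + 7*s + 72*I*s - 84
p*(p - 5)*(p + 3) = p^3 - 2*p^2 - 15*p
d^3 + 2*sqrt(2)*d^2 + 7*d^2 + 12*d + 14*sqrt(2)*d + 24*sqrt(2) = (d + 3)*(d + 4)*(d + 2*sqrt(2))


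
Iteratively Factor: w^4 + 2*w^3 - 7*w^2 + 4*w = (w)*(w^3 + 2*w^2 - 7*w + 4) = w*(w - 1)*(w^2 + 3*w - 4) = w*(w - 1)*(w + 4)*(w - 1)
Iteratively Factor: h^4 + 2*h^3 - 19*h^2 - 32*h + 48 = (h - 1)*(h^3 + 3*h^2 - 16*h - 48) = (h - 1)*(h + 3)*(h^2 - 16) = (h - 4)*(h - 1)*(h + 3)*(h + 4)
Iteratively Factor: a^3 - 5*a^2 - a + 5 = (a - 5)*(a^2 - 1) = (a - 5)*(a + 1)*(a - 1)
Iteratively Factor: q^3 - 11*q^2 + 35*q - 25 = (q - 5)*(q^2 - 6*q + 5) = (q - 5)^2*(q - 1)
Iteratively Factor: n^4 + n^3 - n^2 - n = (n + 1)*(n^3 - n) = (n - 1)*(n + 1)*(n^2 + n) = (n - 1)*(n + 1)^2*(n)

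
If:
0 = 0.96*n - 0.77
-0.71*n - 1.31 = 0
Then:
No Solution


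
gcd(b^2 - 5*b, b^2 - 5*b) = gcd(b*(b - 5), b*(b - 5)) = b^2 - 5*b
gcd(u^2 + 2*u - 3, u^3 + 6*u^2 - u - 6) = u - 1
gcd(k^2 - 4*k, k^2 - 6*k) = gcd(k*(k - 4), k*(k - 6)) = k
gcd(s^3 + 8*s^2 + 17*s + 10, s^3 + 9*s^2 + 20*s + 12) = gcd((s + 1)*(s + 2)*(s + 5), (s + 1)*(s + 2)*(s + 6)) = s^2 + 3*s + 2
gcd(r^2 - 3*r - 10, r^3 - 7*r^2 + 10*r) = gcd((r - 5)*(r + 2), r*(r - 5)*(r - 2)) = r - 5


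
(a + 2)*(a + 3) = a^2 + 5*a + 6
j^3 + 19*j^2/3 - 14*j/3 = j*(j - 2/3)*(j + 7)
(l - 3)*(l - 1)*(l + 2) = l^3 - 2*l^2 - 5*l + 6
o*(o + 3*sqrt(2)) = o^2 + 3*sqrt(2)*o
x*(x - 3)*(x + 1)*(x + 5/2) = x^4 + x^3/2 - 8*x^2 - 15*x/2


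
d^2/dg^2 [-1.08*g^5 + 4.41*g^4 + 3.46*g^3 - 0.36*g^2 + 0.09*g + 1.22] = -21.6*g^3 + 52.92*g^2 + 20.76*g - 0.72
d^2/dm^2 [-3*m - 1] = 0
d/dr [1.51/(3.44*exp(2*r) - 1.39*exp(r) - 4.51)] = (2.0989 - 10.3888*exp(r))*exp(r)/(-3.44*exp(2*r) + 1.39*exp(r) + 4.51)^2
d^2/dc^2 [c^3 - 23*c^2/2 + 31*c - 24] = 6*c - 23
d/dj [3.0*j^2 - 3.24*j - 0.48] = 6.0*j - 3.24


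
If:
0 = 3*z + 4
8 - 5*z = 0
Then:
No Solution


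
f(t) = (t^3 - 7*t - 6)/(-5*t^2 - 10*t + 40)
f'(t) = (10*t + 10)*(t^3 - 7*t - 6)/(-5*t^2 - 10*t + 40)^2 + (3*t^2 - 7)/(-5*t^2 - 10*t + 40)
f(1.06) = -0.51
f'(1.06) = -0.60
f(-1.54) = 0.03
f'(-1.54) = -0.00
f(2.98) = 0.01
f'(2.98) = -0.59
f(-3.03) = -0.52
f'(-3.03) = 1.27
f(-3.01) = -0.49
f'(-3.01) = 1.21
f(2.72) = 0.20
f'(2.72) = -0.94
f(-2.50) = -0.12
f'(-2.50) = 0.40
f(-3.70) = -3.60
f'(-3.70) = 15.34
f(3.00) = 0.00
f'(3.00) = -0.57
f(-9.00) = 2.44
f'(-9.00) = -0.15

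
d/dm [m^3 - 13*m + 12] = 3*m^2 - 13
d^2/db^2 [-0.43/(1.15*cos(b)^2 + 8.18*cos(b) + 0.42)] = (2.2747*(1 - cos(b)^2)^2 + 12.13503*cos(b)^3 + 29.078922*cos(b)^2 - 25.747368*cos(b) - 59.403984)/(1.15*cos(b)^2 + 8.18*cos(b) + 0.42)^3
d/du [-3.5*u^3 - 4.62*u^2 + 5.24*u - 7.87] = -10.5*u^2 - 9.24*u + 5.24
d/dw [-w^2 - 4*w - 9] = -2*w - 4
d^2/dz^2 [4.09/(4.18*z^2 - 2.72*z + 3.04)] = (-142.924232*z^2 + 93.003328*z + 4.09*(8.36*z - 2.72)*(16.72*z - 5.44) - 103.944896)/(4.18*z^2 - 2.72*z + 3.04)^3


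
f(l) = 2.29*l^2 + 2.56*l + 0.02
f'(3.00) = 16.30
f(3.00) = 28.31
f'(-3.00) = -11.18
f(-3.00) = 12.95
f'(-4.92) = -19.97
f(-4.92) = 42.86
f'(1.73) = 10.48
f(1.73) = 11.30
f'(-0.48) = 0.36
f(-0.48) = -0.68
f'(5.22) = 26.47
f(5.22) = 75.78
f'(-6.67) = -27.99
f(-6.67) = 84.82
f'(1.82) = 10.90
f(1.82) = 12.26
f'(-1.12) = -2.57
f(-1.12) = 0.03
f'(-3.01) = -11.23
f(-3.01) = 13.06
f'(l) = 4.58*l + 2.56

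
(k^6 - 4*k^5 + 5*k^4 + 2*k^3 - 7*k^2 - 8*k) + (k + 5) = k^6 - 4*k^5 + 5*k^4 + 2*k^3 - 7*k^2 - 7*k + 5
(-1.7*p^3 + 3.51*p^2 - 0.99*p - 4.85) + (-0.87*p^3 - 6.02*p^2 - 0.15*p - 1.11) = -2.57*p^3 - 2.51*p^2 - 1.14*p - 5.96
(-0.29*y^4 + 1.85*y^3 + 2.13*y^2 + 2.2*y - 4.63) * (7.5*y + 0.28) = -2.175*y^5 + 13.7938*y^4 + 16.493*y^3 + 17.0964*y^2 - 34.109*y - 1.2964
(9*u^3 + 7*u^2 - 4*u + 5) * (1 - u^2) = -9*u^5 - 7*u^4 + 13*u^3 + 2*u^2 - 4*u + 5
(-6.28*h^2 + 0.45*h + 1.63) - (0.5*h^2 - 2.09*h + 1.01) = -6.78*h^2 + 2.54*h + 0.62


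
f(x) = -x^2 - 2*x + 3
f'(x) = -2*x - 2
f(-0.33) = 3.55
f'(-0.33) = -1.34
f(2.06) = -5.36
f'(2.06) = -6.12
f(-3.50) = -2.25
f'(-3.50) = 5.00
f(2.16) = -5.99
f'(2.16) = -6.32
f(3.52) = -16.43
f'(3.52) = -9.04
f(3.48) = -16.07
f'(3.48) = -8.96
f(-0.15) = 3.28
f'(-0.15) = -1.70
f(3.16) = -13.31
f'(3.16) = -8.32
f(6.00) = -45.00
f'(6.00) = -14.00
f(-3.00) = 0.00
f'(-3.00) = 4.00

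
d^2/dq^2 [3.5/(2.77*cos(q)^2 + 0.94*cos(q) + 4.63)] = (-107.4206*(1 - cos(q)^2)^2 - 27.3399*cos(q)^3 + 122.7485*cos(q)^2 + 69.9125*cos(q) + 23.8301)/(2.77*cos(q)^2 + 0.94*cos(q) + 4.63)^3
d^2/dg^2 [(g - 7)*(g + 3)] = 2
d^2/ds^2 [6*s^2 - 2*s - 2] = 12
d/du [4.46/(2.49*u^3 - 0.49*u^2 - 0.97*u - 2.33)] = (-33.3162*u^2 + 4.3708*u + 4.3262)/(-2.49*u^3 + 0.49*u^2 + 0.97*u + 2.33)^2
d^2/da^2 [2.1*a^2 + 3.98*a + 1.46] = 4.20000000000000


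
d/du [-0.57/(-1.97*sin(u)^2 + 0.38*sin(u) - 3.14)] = (0.2166 - 2.2458*sin(u))*cos(u)/(1.97*sin(u)^2 - 0.38*sin(u) + 3.14)^2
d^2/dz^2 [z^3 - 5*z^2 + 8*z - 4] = 6*z - 10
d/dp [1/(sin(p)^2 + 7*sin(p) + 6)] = -(2*sin(p) + 7)*cos(p)/(sin(p)^2 + 7*sin(p) + 6)^2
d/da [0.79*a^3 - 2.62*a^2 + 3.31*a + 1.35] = 2.37*a^2 - 5.24*a + 3.31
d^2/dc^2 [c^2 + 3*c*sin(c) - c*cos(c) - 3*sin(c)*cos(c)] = -3*c*sin(c) + c*cos(c) + 2*sin(c) + 6*sin(2*c) + 6*cos(c) + 2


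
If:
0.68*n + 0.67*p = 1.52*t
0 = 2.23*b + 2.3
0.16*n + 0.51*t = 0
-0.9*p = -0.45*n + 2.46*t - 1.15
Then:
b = -1.03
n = -0.41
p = 0.72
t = 0.13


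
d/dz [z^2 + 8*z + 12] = 2*z + 8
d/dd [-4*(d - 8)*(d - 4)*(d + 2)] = -12*d^2 + 80*d - 32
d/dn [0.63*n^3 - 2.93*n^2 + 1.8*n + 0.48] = 1.89*n^2 - 5.86*n + 1.8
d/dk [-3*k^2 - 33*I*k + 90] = -6*k - 33*I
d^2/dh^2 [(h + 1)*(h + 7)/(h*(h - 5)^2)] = 2*(h^4 + 34*h^3 + 42*h^2 - 140*h + 175)/(h^3*(h^4 - 20*h^3 + 150*h^2 - 500*h + 625))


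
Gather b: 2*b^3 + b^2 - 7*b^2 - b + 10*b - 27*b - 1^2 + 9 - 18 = 2*b^3 - 6*b^2 - 18*b - 10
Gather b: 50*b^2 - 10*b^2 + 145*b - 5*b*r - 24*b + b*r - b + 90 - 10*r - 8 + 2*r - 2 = 40*b^2 + b*(120 - 4*r) - 8*r + 80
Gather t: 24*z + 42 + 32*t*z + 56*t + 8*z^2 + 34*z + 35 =t*(32*z + 56) + 8*z^2 + 58*z + 77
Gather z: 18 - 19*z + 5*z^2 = 5*z^2 - 19*z + 18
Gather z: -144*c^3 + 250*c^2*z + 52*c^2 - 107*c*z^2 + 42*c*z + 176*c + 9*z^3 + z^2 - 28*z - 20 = -144*c^3 + 52*c^2 + 176*c + 9*z^3 + z^2*(1 - 107*c) + z*(250*c^2 + 42*c - 28) - 20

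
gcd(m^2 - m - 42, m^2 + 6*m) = m + 6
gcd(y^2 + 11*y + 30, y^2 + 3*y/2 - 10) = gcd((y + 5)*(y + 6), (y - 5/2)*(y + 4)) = 1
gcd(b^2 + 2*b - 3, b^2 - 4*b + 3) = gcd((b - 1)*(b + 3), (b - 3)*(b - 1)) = b - 1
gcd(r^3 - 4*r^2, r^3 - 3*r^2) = r^2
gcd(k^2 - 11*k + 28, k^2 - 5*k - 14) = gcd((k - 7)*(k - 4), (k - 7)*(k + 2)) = k - 7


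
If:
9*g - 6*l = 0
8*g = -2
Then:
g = -1/4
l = -3/8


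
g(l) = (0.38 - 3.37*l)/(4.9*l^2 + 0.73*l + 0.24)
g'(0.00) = -18.86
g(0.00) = 1.58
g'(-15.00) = 0.00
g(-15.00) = 0.05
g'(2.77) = 0.07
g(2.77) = -0.22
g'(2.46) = 0.09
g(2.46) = -0.25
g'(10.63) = 0.01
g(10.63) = -0.06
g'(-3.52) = 0.06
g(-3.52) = 0.21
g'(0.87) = 0.39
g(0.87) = -0.56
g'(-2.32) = 0.16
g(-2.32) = 0.33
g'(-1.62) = 0.34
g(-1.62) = 0.49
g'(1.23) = 0.26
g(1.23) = -0.44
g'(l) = (0.38 - 3.37*l)*(-9.8*l - 0.73)/(4.9*l^2 + 0.73*l + 0.24)^2 - 3.37/(4.9*l^2 + 0.73*l + 0.24) = (16.513*l^2 - 3.724*l - 1.0862)/(24.01*l^4 + 7.154*l^3 + 2.8849*l^2 + 0.3504*l + 0.0576)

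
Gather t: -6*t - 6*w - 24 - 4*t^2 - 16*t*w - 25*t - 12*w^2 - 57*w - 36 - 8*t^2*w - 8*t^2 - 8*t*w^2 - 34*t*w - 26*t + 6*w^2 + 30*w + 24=t^2*(-8*w - 12) + t*(-8*w^2 - 50*w - 57) - 6*w^2 - 33*w - 36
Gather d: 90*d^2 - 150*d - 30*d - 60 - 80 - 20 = 90*d^2 - 180*d - 160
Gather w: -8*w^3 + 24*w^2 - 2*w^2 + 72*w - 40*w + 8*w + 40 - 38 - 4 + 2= -8*w^3 + 22*w^2 + 40*w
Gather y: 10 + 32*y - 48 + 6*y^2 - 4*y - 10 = 6*y^2 + 28*y - 48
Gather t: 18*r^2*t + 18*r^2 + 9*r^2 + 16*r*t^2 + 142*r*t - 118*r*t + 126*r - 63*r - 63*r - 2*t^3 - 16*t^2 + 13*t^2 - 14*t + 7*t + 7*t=27*r^2 - 2*t^3 + t^2*(16*r - 3) + t*(18*r^2 + 24*r)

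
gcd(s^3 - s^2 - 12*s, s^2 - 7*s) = s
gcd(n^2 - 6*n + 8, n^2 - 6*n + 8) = n^2 - 6*n + 8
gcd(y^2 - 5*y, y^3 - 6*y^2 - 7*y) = y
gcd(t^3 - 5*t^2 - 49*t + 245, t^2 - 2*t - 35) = t - 7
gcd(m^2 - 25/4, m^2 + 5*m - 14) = 1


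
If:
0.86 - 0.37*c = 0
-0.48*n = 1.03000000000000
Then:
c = 2.32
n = -2.15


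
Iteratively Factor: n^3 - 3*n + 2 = (n - 1)*(n^2 + n - 2) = (n - 1)*(n + 2)*(n - 1)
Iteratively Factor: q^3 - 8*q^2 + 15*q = (q)*(q^2 - 8*q + 15) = q*(q - 5)*(q - 3)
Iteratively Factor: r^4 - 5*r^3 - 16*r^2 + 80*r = (r)*(r^3 - 5*r^2 - 16*r + 80) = r*(r - 5)*(r^2 - 16) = r*(r - 5)*(r - 4)*(r + 4)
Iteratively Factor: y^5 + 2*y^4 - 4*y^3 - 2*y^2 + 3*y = (y + 1)*(y^4 + y^3 - 5*y^2 + 3*y) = (y - 1)*(y + 1)*(y^3 + 2*y^2 - 3*y) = (y - 1)*(y + 1)*(y + 3)*(y^2 - y) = (y - 1)^2*(y + 1)*(y + 3)*(y)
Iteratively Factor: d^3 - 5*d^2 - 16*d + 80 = (d + 4)*(d^2 - 9*d + 20) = (d - 5)*(d + 4)*(d - 4)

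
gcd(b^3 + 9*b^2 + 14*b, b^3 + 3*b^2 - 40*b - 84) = b^2 + 9*b + 14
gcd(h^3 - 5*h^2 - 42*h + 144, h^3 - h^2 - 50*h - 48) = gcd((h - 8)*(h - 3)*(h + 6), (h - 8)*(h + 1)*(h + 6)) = h^2 - 2*h - 48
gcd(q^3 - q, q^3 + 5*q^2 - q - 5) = q^2 - 1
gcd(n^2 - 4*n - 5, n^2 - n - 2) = n + 1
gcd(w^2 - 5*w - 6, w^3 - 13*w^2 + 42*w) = w - 6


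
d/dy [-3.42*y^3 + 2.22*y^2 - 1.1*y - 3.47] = -10.26*y^2 + 4.44*y - 1.1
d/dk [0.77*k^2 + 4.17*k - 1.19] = 1.54*k + 4.17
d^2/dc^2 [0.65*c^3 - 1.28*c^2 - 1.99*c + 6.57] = 3.9*c - 2.56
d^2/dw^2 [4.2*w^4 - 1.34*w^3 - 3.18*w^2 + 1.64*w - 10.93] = 50.4*w^2 - 8.04*w - 6.36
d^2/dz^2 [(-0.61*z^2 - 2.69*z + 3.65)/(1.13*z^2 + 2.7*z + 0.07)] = (-3.147502*z^3 + 28.253616*z^2 + 68.093574*z + 53.650412)/(1.442897*z^6 + 10.34289*z^5 + 24.981249*z^4 + 20.96442*z^3 + 1.547511*z^2 + 0.03969*z + 0.000343)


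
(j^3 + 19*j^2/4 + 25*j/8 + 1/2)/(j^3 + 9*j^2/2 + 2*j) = (j + 1/4)/j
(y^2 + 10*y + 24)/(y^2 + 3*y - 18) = (y + 4)/(y - 3)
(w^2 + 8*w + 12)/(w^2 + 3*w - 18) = (w + 2)/(w - 3)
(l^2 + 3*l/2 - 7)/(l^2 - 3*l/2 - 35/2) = (l - 2)/(l - 5)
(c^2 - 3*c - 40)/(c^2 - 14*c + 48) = (c + 5)/(c - 6)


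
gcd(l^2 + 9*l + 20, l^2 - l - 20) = l + 4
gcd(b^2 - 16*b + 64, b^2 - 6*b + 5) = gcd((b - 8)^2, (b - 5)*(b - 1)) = 1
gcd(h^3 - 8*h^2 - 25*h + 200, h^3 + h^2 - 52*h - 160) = h^2 - 3*h - 40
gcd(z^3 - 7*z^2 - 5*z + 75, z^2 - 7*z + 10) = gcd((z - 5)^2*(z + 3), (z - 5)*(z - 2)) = z - 5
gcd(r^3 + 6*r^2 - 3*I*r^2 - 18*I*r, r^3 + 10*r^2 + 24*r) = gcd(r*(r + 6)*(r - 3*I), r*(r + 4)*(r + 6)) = r^2 + 6*r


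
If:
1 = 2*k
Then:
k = 1/2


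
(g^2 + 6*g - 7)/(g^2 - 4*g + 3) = (g + 7)/(g - 3)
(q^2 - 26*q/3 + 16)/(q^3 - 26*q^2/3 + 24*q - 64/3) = (q - 6)/(q^2 - 6*q + 8)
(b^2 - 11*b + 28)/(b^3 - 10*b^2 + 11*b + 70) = (b - 4)/(b^2 - 3*b - 10)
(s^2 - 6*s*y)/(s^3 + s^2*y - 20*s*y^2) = (s - 6*y)/(s^2 + s*y - 20*y^2)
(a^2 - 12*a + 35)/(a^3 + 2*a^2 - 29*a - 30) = (a - 7)/(a^2 + 7*a + 6)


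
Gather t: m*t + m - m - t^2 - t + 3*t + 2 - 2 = -t^2 + t*(m + 2)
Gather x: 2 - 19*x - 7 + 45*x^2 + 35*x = 45*x^2 + 16*x - 5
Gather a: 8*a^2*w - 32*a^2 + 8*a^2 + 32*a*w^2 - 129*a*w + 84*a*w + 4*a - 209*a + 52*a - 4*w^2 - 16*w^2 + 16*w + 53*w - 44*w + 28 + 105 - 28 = a^2*(8*w - 24) + a*(32*w^2 - 45*w - 153) - 20*w^2 + 25*w + 105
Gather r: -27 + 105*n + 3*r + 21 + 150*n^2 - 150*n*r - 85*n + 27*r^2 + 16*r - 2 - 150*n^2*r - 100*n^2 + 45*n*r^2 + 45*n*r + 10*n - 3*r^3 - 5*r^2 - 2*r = 50*n^2 + 30*n - 3*r^3 + r^2*(45*n + 22) + r*(-150*n^2 - 105*n + 17) - 8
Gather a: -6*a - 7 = -6*a - 7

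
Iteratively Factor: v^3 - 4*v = (v - 2)*(v^2 + 2*v) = v*(v - 2)*(v + 2)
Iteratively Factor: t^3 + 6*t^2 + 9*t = (t)*(t^2 + 6*t + 9) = t*(t + 3)*(t + 3)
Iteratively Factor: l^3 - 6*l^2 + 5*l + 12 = (l + 1)*(l^2 - 7*l + 12) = (l - 3)*(l + 1)*(l - 4)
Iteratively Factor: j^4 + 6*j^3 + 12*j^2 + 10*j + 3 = (j + 1)*(j^3 + 5*j^2 + 7*j + 3) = (j + 1)^2*(j^2 + 4*j + 3) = (j + 1)^3*(j + 3)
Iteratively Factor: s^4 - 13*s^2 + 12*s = (s - 3)*(s^3 + 3*s^2 - 4*s) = (s - 3)*(s - 1)*(s^2 + 4*s) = s*(s - 3)*(s - 1)*(s + 4)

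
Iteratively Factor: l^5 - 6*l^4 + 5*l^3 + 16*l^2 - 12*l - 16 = (l - 4)*(l^4 - 2*l^3 - 3*l^2 + 4*l + 4) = (l - 4)*(l - 2)*(l^3 - 3*l - 2) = (l - 4)*(l - 2)^2*(l^2 + 2*l + 1) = (l - 4)*(l - 2)^2*(l + 1)*(l + 1)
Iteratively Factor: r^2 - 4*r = (r)*(r - 4)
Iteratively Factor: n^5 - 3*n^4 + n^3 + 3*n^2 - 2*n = (n)*(n^4 - 3*n^3 + n^2 + 3*n - 2) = n*(n - 2)*(n^3 - n^2 - n + 1) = n*(n - 2)*(n + 1)*(n^2 - 2*n + 1) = n*(n - 2)*(n - 1)*(n + 1)*(n - 1)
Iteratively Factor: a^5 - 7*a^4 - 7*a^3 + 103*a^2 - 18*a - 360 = (a - 4)*(a^4 - 3*a^3 - 19*a^2 + 27*a + 90) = (a - 5)*(a - 4)*(a^3 + 2*a^2 - 9*a - 18) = (a - 5)*(a - 4)*(a - 3)*(a^2 + 5*a + 6) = (a - 5)*(a - 4)*(a - 3)*(a + 2)*(a + 3)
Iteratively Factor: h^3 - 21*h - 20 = (h + 4)*(h^2 - 4*h - 5) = (h - 5)*(h + 4)*(h + 1)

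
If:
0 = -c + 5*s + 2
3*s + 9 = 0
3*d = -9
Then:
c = -13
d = -3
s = -3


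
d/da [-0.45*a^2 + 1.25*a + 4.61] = 1.25 - 0.9*a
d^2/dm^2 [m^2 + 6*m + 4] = 2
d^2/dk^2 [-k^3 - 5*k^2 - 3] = -6*k - 10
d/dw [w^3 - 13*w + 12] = 3*w^2 - 13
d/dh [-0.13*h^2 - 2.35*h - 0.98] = -0.26*h - 2.35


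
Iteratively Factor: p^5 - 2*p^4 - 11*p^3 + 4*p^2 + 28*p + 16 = (p + 1)*(p^4 - 3*p^3 - 8*p^2 + 12*p + 16) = (p + 1)^2*(p^3 - 4*p^2 - 4*p + 16) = (p - 4)*(p + 1)^2*(p^2 - 4) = (p - 4)*(p + 1)^2*(p + 2)*(p - 2)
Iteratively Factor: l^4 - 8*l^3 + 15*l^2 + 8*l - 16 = (l - 4)*(l^3 - 4*l^2 - l + 4) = (l - 4)*(l + 1)*(l^2 - 5*l + 4) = (l - 4)^2*(l + 1)*(l - 1)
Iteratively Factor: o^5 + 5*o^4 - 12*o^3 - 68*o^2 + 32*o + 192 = (o - 2)*(o^4 + 7*o^3 + 2*o^2 - 64*o - 96) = (o - 2)*(o + 4)*(o^3 + 3*o^2 - 10*o - 24) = (o - 3)*(o - 2)*(o + 4)*(o^2 + 6*o + 8) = (o - 3)*(o - 2)*(o + 4)^2*(o + 2)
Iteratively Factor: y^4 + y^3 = (y + 1)*(y^3) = y*(y + 1)*(y^2) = y^2*(y + 1)*(y)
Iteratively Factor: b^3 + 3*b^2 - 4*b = (b + 4)*(b^2 - b) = (b - 1)*(b + 4)*(b)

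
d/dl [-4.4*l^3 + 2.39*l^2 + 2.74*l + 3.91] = -13.2*l^2 + 4.78*l + 2.74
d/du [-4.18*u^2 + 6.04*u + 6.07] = 6.04 - 8.36*u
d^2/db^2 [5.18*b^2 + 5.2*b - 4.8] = 10.3600000000000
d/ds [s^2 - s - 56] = 2*s - 1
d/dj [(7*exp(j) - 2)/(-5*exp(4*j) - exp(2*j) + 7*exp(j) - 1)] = ((7*exp(j) - 2)*(20*exp(3*j) + 2*exp(j) - 7) - 35*exp(4*j) - 7*exp(2*j) + 49*exp(j) - 7)*exp(j)/(5*exp(4*j) + exp(2*j) - 7*exp(j) + 1)^2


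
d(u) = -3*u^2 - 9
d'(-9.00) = 54.00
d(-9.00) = -252.00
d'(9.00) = -54.00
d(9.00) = -252.00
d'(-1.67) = 10.02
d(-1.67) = -17.37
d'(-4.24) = 25.44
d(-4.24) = -62.93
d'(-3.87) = 23.22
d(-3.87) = -53.93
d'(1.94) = -11.64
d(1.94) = -20.29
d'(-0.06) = 0.36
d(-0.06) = -9.01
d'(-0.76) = 4.56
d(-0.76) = -10.73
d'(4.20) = -25.20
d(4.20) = -61.92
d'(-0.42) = 2.52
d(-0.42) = -9.53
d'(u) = -6*u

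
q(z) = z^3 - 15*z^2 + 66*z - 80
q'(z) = 3*z^2 - 30*z + 66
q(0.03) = -78.03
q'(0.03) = 65.10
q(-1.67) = -236.71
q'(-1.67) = 124.47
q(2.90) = 9.64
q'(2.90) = 4.23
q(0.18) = -68.60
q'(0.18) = 60.70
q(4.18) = 6.83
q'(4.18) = -6.98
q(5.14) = -1.26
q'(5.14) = -8.94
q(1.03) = -26.84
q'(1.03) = 38.28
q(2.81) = 9.21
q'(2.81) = 5.39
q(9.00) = 28.00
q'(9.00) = 39.00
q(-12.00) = -4760.00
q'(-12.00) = 858.00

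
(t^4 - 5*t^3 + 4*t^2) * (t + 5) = t^5 - 21*t^3 + 20*t^2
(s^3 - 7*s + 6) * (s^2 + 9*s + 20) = s^5 + 9*s^4 + 13*s^3 - 57*s^2 - 86*s + 120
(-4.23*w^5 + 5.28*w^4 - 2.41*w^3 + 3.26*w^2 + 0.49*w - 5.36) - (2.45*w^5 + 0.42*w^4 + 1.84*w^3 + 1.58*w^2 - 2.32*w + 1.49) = -6.68*w^5 + 4.86*w^4 - 4.25*w^3 + 1.68*w^2 + 2.81*w - 6.85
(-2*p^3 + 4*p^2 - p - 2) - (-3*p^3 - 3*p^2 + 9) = p^3 + 7*p^2 - p - 11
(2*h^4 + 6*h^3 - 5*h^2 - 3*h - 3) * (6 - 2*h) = -4*h^5 + 46*h^3 - 24*h^2 - 12*h - 18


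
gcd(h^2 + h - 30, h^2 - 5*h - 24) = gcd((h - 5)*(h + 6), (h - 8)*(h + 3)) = 1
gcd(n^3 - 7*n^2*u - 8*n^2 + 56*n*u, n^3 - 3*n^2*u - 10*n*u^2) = n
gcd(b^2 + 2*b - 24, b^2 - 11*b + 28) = b - 4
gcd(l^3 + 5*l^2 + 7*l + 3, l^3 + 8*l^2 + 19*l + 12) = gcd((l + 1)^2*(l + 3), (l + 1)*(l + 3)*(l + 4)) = l^2 + 4*l + 3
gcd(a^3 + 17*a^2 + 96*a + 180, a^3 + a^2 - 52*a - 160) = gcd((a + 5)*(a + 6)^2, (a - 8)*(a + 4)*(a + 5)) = a + 5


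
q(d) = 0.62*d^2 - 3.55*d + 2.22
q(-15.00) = 194.97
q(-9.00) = 84.39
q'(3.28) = 0.52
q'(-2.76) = -6.97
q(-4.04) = 26.68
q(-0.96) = 6.20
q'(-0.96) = -4.74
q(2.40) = -2.73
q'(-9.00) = -14.71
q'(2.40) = -0.57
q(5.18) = 0.47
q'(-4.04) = -8.56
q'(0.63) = -2.77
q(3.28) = -2.75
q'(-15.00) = -22.15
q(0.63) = 0.23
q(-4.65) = 32.13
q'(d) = 1.24*d - 3.55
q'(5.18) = 2.87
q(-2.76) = 16.74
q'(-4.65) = -9.32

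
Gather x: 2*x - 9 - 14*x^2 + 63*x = -14*x^2 + 65*x - 9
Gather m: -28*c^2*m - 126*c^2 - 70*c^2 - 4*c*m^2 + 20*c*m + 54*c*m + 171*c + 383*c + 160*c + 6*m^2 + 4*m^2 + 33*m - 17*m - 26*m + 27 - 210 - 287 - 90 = -196*c^2 + 714*c + m^2*(10 - 4*c) + m*(-28*c^2 + 74*c - 10) - 560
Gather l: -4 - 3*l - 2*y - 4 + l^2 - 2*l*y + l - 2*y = l^2 + l*(-2*y - 2) - 4*y - 8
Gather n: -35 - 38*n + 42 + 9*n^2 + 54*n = 9*n^2 + 16*n + 7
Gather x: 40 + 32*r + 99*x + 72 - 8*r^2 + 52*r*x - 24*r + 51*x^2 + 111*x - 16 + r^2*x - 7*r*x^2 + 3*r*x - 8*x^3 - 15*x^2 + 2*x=-8*r^2 + 8*r - 8*x^3 + x^2*(36 - 7*r) + x*(r^2 + 55*r + 212) + 96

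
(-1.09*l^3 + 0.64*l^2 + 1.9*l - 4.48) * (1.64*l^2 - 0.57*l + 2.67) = -1.7876*l^5 + 1.6709*l^4 - 0.159100000000001*l^3 - 6.7214*l^2 + 7.6266*l - 11.9616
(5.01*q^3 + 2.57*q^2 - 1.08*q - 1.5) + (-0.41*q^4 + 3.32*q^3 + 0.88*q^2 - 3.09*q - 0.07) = -0.41*q^4 + 8.33*q^3 + 3.45*q^2 - 4.17*q - 1.57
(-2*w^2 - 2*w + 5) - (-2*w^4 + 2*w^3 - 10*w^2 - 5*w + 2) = 2*w^4 - 2*w^3 + 8*w^2 + 3*w + 3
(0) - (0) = 0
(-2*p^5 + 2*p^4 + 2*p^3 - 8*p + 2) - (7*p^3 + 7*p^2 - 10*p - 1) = -2*p^5 + 2*p^4 - 5*p^3 - 7*p^2 + 2*p + 3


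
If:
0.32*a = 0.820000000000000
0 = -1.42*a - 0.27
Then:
No Solution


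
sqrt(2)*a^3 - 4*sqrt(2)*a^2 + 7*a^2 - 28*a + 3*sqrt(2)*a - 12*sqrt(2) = (a - 4)*(a + 3*sqrt(2))*(sqrt(2)*a + 1)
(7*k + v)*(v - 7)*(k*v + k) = 7*k^2*v^2 - 42*k^2*v - 49*k^2 + k*v^3 - 6*k*v^2 - 7*k*v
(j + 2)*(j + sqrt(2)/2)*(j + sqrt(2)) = j^3 + 2*j^2 + 3*sqrt(2)*j^2/2 + j + 3*sqrt(2)*j + 2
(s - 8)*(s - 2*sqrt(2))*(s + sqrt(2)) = s^3 - 8*s^2 - sqrt(2)*s^2 - 4*s + 8*sqrt(2)*s + 32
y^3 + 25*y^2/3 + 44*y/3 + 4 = (y + 1/3)*(y + 2)*(y + 6)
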